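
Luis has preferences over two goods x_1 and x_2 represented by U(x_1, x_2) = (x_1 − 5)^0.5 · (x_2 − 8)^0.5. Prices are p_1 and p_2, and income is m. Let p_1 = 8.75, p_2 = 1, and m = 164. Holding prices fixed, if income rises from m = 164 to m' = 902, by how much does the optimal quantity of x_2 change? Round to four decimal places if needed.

Δx_2* = 369

Discretionary income = 164 − 5·8.75 − 8·1 = 112.25; x_2* = 8 + 0.5·112.25/1 = 64.125.
At m' = 902: x_2* = 433.125. Change: 433.125 − 64.125 = 369.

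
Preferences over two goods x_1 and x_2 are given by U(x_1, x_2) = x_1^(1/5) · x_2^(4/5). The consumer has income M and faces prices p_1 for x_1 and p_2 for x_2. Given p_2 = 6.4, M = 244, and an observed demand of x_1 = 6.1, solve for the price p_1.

p_1 = 8

The MRS is (1/4)·x_2/x_1. Set MRS = p_1/p_2.
So 0.2·p_2·x_2 = 0.8·p_1·x_1; combined with the budget, a share 0.2 of income goes to x_1.
Demand: x_1*(p_1,p_2,M) = 0.2·M/p_1 and x_2* = 0.8·M/p_2.
Set x_1* = 6.1 in the demand function and solve for p_1: p_1 = 8.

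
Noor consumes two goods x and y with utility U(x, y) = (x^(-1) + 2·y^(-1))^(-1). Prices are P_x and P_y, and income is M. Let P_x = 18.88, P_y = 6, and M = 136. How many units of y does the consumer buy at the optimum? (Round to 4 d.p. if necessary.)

y* = 10.0547

MU_x ∝ x^(-2), MU_y ∝ 2·y^(-2), so MRS = (1/2)·(y/x)^(2) = P_x/P_y.
Solve for the ratio: y/x = [2·P_x/P_y]^(0.5).
With the ratio pinned down, the budget gives x* = M/(P_x + P_y·(y/x)) and y* = (y/x)·x*.
Numerically y/x = 2.508652, so x* = 136/(18.88 + 6·2.508652) = 4.008 and y* = 2.508652·4.008 = 10.0547.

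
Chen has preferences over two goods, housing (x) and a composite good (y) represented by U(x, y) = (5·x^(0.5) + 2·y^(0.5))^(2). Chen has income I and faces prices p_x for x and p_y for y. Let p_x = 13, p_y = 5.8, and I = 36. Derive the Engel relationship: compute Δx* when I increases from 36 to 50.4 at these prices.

Δx* = 0.8153

MRS = MU_x/MU_y = (5/2)·(y/x)^(0.5). Set equal to p_x/p_y.
Hence y/x = ((2/5)·p_x/p_y)^(1/(0.5)), i.e. raised to the 2 power.
With the ratio pinned down, the budget gives x* = I/(p_x + p_y·(y/x)) and y* = (y/x)·x*.
Numerically y/x = 0.803805, so x* = 36/(13 + 5.8·0.803805) = 2.0383.
At I' = 50.4: x* = 2.8536. Change: 2.8536 − 2.0383 = 0.8153.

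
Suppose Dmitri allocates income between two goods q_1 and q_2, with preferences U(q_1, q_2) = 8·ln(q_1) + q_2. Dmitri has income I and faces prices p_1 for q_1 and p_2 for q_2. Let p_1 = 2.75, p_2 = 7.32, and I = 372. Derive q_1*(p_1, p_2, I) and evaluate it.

MU_q_1 = 8/q_1, MU_q_2 = 1. Tangency: 8/q_1 = p_1/p_2.
So q_1*(p_1,p_2) = 8·p_2/p_1, independent of income; and q_2* = (I − 8·p_2)/p_2.
At the given prices: q_1* = 8·7.32/2.75 = 21.2945.

q_1* = 21.2945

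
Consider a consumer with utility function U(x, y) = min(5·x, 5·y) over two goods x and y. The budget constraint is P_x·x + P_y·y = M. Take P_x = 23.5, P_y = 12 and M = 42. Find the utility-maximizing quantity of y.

Demand: x*(P_x,P_y,M) = 5·M/(5·P_x + 5·P_y), y* = 5·M/(5·P_x + 5·P_y).
Here 5·23.5 + 5·12 = 177.5, giving y* = 1.1831.

y* = 1.1831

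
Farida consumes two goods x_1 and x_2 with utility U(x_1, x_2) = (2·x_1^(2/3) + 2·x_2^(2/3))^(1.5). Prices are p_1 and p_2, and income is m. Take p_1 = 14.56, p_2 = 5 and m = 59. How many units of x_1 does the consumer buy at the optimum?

MU_x_1 ∝ 2·x_1^(-1/3), MU_x_2 ∝ 2·x_2^(-1/3), so MRS = (x_2/x_1)^(1/3) = p_1/p_2.
Solve for the ratio: x_2/x_1 = [p_1/p_2]^(3).
With the ratio pinned down, the budget gives x_1* = m/(p_1 + p_2·(x_2/x_1)) and x_2* = (x_2/x_1)·x_1*.
Numerically x_2/x_1 = 24.693015, so x_1* = 59/(14.56 + 5·24.693015) = 0.4275.

x_1* = 0.4275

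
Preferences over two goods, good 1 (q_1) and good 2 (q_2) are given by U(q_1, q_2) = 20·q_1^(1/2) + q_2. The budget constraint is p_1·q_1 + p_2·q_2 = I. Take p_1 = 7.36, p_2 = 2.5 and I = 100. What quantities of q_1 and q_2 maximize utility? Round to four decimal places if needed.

q_1* = 11.5378, q_2* = 6.0326

MU_q_1 = 10/√q_1, MU_q_2 = 1. Tangency: 10/√q_1 = p_1/p_2.
Thus q_1* = (10·p_2/p_1)² — independent of I — with the rest of income spent on q_2.
Plugging in: q_1* = (10·2.5/7.36)² = 11.5378, q_2* = 6.0326.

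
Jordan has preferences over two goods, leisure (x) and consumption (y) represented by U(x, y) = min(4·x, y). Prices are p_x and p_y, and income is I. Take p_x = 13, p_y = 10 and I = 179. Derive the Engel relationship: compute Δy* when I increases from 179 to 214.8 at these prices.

Leontief preferences: the optimum is at the kink where x/1 = y/4, i.e. y = 4·x.
Budget: p_x·x + p_y·4·x = I, so (p_x + 4·p_y)·x = I.
Demand: x*(p_x,p_y,I) = I/(p_x + 4·p_y), y* = 4·I/(p_x + 4·p_y).
Here 13 + 4·10 = 53, giving y* = 13.5094.
At I' = 214.8: y* = 16.2113. Change: 16.2113 − 13.5094 = 2.7019.

Δy* = 2.7019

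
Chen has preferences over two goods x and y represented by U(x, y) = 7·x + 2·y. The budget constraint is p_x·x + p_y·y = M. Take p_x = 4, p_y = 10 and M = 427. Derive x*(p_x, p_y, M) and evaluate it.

Perfect substitutes: compare marginal utility per dollar. 7/p_x vs 2/p_y → 1.75 vs 0.2.
x gives more utility per dollar, so spend all income on x: x* = M/p_x, y* = 0.
Numerically: x* = 106.75, y* = 0.

x* = 106.75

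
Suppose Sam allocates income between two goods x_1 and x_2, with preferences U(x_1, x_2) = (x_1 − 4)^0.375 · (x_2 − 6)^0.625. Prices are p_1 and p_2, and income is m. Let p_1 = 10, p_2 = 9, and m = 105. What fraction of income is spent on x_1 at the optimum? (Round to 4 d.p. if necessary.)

share on x_1 = 0.4202

Substituting into the budget: x_1* = 4 + 0.375·(m − 4·p_1 − 6·p_2)/p_1, and x_2* = 6 + 0.625·(…)/p_2.
Discretionary income = 105 − 4·10 − 6·9 = 11; x_1* = 4 + 0.375·11/10 = 4.4125; x_2* = 6 + 0.625·11/9 = 6.7639.
Expenditure on x_1: 10·4.4125 = 44.125; share = 0.4202.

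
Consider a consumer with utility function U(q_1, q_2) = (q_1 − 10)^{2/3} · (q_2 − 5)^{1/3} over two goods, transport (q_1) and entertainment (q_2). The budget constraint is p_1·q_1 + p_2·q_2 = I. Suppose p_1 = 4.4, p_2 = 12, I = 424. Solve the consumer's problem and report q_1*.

q_1* = 58.4848

MRS = 2·(q_2−5)/(q_1−10). Tangency with p_1/p_2 gives q_2−5 = (1/2)·(p_1/p_2)·(q_1−10).
Substituting into the budget: q_1* = 10 + 2/3·(I − 10·p_1 − 5·p_2)/p_1, and q_2* = 5 + 1/3·(…)/p_2.
Discretionary income = 424 − 10·4.4 − 5·12 = 320; q_1* = 10 + 2/3·320/4.4 = 58.4848.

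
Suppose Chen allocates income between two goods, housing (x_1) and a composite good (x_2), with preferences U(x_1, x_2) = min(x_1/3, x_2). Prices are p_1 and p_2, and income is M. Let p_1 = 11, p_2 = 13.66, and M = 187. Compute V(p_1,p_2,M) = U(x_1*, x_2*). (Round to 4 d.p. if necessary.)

With perfect complements, no substitution: consume in ratio x_1:x_2 = 3:1.
Budget: p_1·x_1 + p_2·(1/3)·x_1 = M, so (3·p_1 + p_2)·x_1 = 3·M.
Demand: x_1*(p_1,p_2,M) = 3·M/(3·p_1 + p_2), x_2* = M/(3·p_1 + p_2).
Here 3·11 + 13.66 = 46.66, giving x_1* = 12.0231 and x_2* = 4.0077.
Utility at the optimum: U(12.0231, 4.0077) = 4.0077.

V = 4.0077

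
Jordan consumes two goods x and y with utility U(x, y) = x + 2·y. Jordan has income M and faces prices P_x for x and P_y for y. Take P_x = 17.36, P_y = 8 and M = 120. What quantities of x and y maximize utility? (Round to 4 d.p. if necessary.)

x* = 0, y* = 15

Perfect substitutes: compare marginal utility per dollar. 1/P_x vs 2/P_y → 0.0576 vs 0.25.
y gives more utility per dollar, so spend all income on y: y* = M/P_y, x* = 0.
Numerically: x* = 0, y* = 15.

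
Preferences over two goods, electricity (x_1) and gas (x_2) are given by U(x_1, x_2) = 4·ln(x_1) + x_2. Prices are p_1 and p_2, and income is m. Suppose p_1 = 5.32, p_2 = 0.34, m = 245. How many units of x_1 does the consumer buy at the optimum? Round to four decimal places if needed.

Set MRS = p_1/p_2: (4/x_1)/1 = p_1/p_2.
So x_1*(p_1,p_2) = 4·p_2/p_1, independent of income; and x_2* = (m − 4·p_2)/p_2.
At the given prices: x_1* = 4·0.34/5.32 = 0.2556.

x_1* = 0.2556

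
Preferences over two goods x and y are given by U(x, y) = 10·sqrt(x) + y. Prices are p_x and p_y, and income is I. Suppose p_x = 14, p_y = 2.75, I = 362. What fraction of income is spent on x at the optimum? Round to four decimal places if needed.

share on x = 0.0373

MU_x = 5/√x, MU_y = 1. Tangency: 5/√x = p_x/p_y.
Solve: √x = 5·p_y/p_x, so x*(p_x,p_y) = (5·p_y/p_x)², and y* = (I − p_x·x*)/p_y.
Plugging in: x* = (5·2.75/14)² = 0.9646, y* = 126.7256.
Expenditure on x: 14·0.9646 = 13.5045; share = 0.0373.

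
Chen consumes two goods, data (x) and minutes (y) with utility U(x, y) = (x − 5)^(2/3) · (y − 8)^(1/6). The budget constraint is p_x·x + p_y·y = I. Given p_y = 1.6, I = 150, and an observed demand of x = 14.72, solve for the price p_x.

Let x' = x−5, y' = y−8. MRS = 4·y'/x' = p_x/p_y.
After buying the subsistence bundle (5, 8), a share 0.8 of the remaining income goes to x: x* = 5 + 0.8·(I − 5p_x − 8p_y)/p_x.
Set x* = 14.72 in the demand function and solve for p_x: p_x = 8.

p_x = 8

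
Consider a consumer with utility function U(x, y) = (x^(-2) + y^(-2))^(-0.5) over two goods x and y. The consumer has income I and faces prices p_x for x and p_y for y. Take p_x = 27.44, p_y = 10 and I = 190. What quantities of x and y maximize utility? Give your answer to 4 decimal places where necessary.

From the CES first-order condition, (y/x)^(3) = p_x/p_y.
Solve for the ratio: y/x = [p_x/p_y]^(1/3).
With the ratio pinned down, the budget gives x* = I/(p_x + p_y·(y/x)) and y* = (y/x)·x*.
Numerically y/x = 1.4, so x* = 190/(27.44 + 10·1.4) = 4.5849 and y* = 1.4·4.5849 = 6.4189.

x* = 4.5849, y* = 6.4189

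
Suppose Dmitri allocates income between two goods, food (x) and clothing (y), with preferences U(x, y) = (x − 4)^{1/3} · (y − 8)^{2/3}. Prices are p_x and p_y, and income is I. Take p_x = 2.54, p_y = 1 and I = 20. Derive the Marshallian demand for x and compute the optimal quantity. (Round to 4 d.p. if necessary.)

This is Cobb-Douglas in (x−4, y−8): tangency gives 1/3·p_y·(y−8) = 2/3·p_x·(x−4).
Substituting into the budget: x* = 4 + 1/3·(I − 4·p_x − 8·p_y)/p_x, and y* = 8 + 2/3·(…)/p_y.
Discretionary income = 20 − 4·2.54 − 8·1 = 1.84; x* = 4 + 1/3·1.84/2.54 = 4.2415.

x* = 4.2415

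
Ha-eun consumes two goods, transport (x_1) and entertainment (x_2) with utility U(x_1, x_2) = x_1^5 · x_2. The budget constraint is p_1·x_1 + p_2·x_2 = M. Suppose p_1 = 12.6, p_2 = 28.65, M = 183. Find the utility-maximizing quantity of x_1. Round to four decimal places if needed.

x_1* = 12.1032

The MRS is 5·x_2/x_1. Set MRS = p_1/p_2.
Rearranging, p_2·x_2 = (1/5)·p_1·x_1. Substituting into the budget gives p_1·x_1·(1 + (1/5)) = M.
Demand: x_1*(p_1,p_2,M) = 5/6·M/p_1 and x_2* = 1/6·M/p_2.
At p_1=12.6, p_2=28.65, M=183: x_1* = 5/6·183/12.6 = 12.1032.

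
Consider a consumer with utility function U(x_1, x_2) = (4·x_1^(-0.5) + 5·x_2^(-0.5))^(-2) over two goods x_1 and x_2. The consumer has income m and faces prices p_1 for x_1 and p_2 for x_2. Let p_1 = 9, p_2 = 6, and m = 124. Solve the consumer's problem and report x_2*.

Substitute x_2 = (x_2/x_1)·x_1 into the budget: x_1* = m/(p_1 + p_2·(x_2/x_1)).
Numerically x_2/x_1 = 1.52055, so x_1* = 124/(9 + 6·1.52055) = 6.842 and x_2* = 1.52055·6.842 = 10.4036.

x_2* = 10.4036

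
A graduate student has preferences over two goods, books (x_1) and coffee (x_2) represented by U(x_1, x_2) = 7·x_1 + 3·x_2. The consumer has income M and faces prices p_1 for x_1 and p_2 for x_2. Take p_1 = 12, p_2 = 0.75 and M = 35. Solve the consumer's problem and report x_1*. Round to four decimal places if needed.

x_1* = 0

Linear utility — the consumer picks whichever good has higher MU/price: 7/12 = 0.5833 vs 3/0.75 = 4.
x_2 gives more utility per dollar, so spend all income on x_2: x_2* = M/p_2, x_1* = 0.
Numerically: x_1* = 0, x_2* = 46.6667.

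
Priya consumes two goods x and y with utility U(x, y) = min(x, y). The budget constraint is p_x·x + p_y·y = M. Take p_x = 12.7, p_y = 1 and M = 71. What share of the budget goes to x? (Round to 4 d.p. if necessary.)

Leontief preferences: the optimum is at the kink where x/1 = y/1, i.e. y = x.
Budget: p_x·x + p_y·x = M, so (p_x + p_y)·x = M.
Demand: x*(p_x,p_y,M) = M/(p_x + p_y), y* = M/(p_x + p_y).
Here 12.7 + 1 = 13.7, giving x* = 5.1825 and y* = 5.1825.
Expenditure on x: 12.7·5.1825 = 65.8175; share = 0.927.

share on x = 0.927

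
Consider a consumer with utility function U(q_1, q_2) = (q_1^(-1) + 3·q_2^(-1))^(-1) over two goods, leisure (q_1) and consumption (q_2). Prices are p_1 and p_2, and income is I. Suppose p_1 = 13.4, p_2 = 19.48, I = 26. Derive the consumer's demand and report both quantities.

Numerically q_2/q_1 = 1.436543, so q_1* = 26/(13.4 + 19.48·1.436543) = 0.6283 and q_2* = 1.436543·0.6283 = 0.9025.

q_1* = 0.6283, q_2* = 0.9025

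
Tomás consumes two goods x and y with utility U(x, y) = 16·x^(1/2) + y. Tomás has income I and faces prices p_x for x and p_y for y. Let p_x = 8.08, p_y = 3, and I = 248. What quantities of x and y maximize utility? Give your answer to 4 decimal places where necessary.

MU_x = 8/√x, MU_y = 1. Tangency: 8/√x = p_x/p_y.
Thus x* = (8·p_y/p_x)² — independent of I — with the rest of income spent on y.
Plugging in: x* = (8·3/8.08)² = 8.8227, y* = 58.9043.

x* = 8.8227, y* = 58.9043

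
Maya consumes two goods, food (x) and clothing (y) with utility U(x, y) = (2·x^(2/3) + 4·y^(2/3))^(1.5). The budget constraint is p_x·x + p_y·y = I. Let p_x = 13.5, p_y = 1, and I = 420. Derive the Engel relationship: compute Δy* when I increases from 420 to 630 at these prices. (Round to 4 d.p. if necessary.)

Δy* = 209.8561

MU_x ∝ 2·x^(-1/3), MU_y ∝ 4·y^(-1/3), so MRS = (1/2)·(y/x)^(1/3) = p_x/p_y.
Solve for the ratio: y/x = [2·p_x/p_y]^(3).
With the ratio pinned down, the budget gives x* = I/(p_x + p_y·(y/x)) and y* = (y/x)·x*.
Numerically y/x = 19683, so x* = 420/(13.5 + 1·19683) = 0.0213 and y* = 19683·0.0213 = 419.7121.
At I' = 630: y* = 629.5682. Change: 629.5682 − 419.7121 = 209.8561.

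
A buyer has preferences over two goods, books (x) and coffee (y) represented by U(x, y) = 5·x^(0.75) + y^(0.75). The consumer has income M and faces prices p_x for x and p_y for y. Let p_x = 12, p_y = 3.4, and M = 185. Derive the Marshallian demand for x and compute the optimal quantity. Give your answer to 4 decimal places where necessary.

Substitute y = (y/x)·x into the budget: x* = M/(p_x + p_y·(y/x)).
Numerically y/x = 0.248273, so x* = 185/(12 + 3.4·0.248273) = 14.4035.

x* = 14.4035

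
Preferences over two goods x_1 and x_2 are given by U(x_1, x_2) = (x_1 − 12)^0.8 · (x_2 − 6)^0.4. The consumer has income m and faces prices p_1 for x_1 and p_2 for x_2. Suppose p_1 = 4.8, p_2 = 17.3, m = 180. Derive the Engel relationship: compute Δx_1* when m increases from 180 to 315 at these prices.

Δx_1* = 18.75

Let x_1' = x_1−12, x_2' = x_2−6. MRS = 2·x_2'/x_1' = p_1/p_2.
Substituting into the budget: x_1* = 12 + 2/3·(m − 12·p_1 − 6·p_2)/p_1, and x_2* = 6 + 1/3·(…)/p_2.
Discretionary income = 180 − 12·4.8 − 6·17.3 = 18.6; x_1* = 12 + 2/3·18.6/4.8 = 14.5833.
At m' = 315: x_1* = 33.3333. Change: 33.3333 − 14.5833 = 18.75.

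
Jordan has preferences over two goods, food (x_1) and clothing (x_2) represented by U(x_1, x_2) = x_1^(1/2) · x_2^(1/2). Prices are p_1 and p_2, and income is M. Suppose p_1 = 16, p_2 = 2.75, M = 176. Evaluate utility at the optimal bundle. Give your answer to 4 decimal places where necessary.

The MRS is x_2/x_1. Set MRS = p_1/p_2.
Rearranging, p_2·x_2 = p_1·x_1. Substituting into the budget gives p_1·x_1·(1 + 1) = M.
Demand: x_1*(p_1,p_2,M) = 0.5·M/p_1 and x_2* = 0.5·M/p_2.
At p_1=16, p_2=2.75, M=176: x_1* = 0.5·176/16 = 5.5, x_2* = 32.
Utility at the optimum: U(5.5, 32) = 13.2665.

V = 13.2665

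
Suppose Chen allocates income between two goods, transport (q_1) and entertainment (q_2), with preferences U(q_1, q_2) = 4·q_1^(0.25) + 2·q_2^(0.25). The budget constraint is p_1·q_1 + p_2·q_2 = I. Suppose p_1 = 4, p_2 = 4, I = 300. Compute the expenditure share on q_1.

share on q_1 = 0.7159

MRS = MU_q_1/MU_q_2 = 2·(q_2/q_1)^(0.75). Set equal to p_1/p_2.
Solve for the ratio: q_2/q_1 = [(1/2)·p_1/p_2]^(4/3).
Substitute q_2 = (q_2/q_1)·q_1 into the budget: q_1* = I/(p_1 + p_2·(q_2/q_1)).
Numerically q_2/q_1 = 0.39685, so q_1* = 300/(4 + 4·0.39685) = 53.6922 and q_2* = 0.39685·53.6922 = 21.3078.
Expenditure on q_1: 4·53.6922 = 214.7689; share = 0.7159.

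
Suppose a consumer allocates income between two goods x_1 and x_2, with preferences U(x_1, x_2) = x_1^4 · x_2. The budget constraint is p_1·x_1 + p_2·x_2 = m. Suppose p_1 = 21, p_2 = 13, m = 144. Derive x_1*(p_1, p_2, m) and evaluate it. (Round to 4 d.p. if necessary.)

Tangency: MRS = 4·x_2/x_1 = p_1/p_2.
So 4·p_2·x_2 = p_1·x_1; combined with the budget, a share 0.8 of income goes to x_1.
Demand: x_1*(p_1,p_2,m) = 0.8·m/p_1 and x_2* = 0.2·m/p_2.
At p_1=21, p_2=13, m=144: x_1* = 0.8·144/21 = 5.4857.

x_1* = 5.4857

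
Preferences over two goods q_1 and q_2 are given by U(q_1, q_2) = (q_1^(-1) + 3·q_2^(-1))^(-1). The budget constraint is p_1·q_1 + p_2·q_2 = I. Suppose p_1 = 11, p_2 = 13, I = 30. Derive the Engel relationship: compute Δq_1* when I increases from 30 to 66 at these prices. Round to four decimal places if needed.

With the ratio pinned down, the budget gives q_1* = I/(p_1 + p_2·(q_2/q_1)) and q_2* = (q_2/q_1)·q_1*.
Numerically q_2/q_1 = 1.593255, so q_1* = 30/(11 + 13·1.593255) = 0.946.
At I' = 66: q_1* = 2.0812. Change: 2.0812 − 0.946 = 1.1352.

Δq_1* = 1.1352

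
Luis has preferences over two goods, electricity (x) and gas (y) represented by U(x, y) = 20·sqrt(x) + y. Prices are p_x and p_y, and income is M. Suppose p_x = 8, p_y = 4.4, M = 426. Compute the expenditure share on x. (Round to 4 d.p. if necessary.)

share on x = 0.5681

Set MRS = p_x/p_y: 10·x^(−1/2) = p_x/p_y.
Thus x* = (10·p_y/p_x)² — independent of M — with the rest of income spent on y.
Plugging in: x* = (10·4.4/8)² = 30.25, y* = 41.8182.
Expenditure on x: 8·30.25 = 242; share = 0.5681.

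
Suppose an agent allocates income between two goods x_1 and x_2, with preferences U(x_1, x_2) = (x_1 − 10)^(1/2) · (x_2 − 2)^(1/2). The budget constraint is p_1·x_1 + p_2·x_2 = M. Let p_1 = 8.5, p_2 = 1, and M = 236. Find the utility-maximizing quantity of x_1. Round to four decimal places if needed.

x_1* = 18.7647

MRS = (x_2−2)/(x_1−10). Tangency with p_1/p_2 gives x_2−2 = (p_1/p_2)·(x_1−10).
After buying the subsistence bundle (10, 2), a share 0.5 of the remaining income goes to x_1: x_1* = 10 + 0.5·(M − 10p_1 − 2p_2)/p_1.
Discretionary income = 236 − 10·8.5 − 2·1 = 149; x_1* = 10 + 0.5·149/8.5 = 18.7647.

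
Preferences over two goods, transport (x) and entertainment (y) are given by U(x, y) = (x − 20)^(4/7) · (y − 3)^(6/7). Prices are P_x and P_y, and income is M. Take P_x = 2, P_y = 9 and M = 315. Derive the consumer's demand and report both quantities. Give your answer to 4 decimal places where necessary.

This is Cobb-Douglas in (x−20, y−3): tangency gives 4/7·P_y·(y−3) = 6/7·P_x·(x−20).
Substituting into the budget: x* = 20 + 0.4·(M − 20·P_x − 3·P_y)/P_x, and y* = 3 + 0.6·(…)/P_y.
Discretionary income = 315 − 20·2 − 3·9 = 248; x* = 20 + 0.4·248/2 = 69.6; y* = 3 + 0.6·248/9 = 19.5333.

x* = 69.6, y* = 19.5333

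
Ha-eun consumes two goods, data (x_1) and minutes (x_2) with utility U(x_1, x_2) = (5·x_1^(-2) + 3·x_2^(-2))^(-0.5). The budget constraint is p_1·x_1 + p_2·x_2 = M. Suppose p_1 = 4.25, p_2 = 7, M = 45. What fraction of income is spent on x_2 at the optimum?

From the CES first-order condition, (5/3)·(x_2/x_1)^(3) = p_1/p_2.
Hence x_2/x_1 = ((3/5)·p_1/p_2)^(1/(3)), i.e. raised to the 1/3 power.
Substitute x_2 = (x_2/x_1)·x_1 into the budget: x_1* = M/(p_1 + p_2·(x_2/x_1)).
Numerically x_2/x_1 = 0.71419, so x_1* = 45/(4.25 + 7·0.71419) = 4.8652 and x_2* = 0.71419·4.8652 = 3.4747.
Expenditure on x_2: 7·3.4747 = 24.3228; share = 0.5405.

share on x_2 = 0.5405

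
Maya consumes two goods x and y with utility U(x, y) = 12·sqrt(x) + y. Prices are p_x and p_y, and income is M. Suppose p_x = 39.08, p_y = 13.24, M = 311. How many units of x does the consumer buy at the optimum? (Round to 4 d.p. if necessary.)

Thus x* = (6·p_y/p_x)² — independent of M — with the rest of income spent on y.
Plugging in: x* = (6·13.24/39.08)² = 4.1321.

x* = 4.1321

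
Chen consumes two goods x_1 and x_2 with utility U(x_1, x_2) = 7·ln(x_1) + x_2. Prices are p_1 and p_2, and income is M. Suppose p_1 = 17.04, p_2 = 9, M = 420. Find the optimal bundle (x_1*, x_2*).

x_1* = 3.6972, x_2* = 39.6667

MU_x_1 = 7/x_1, MU_x_2 = 1. Tangency: 7/x_1 = p_1/p_2.
So x_1*(p_1,p_2) = 7·p_2/p_1, independent of income; and x_2* = (M − 7·p_2)/p_2.
At the given prices: x_1* = 7·9/17.04 = 3.6972, and x_2* = 39.6667.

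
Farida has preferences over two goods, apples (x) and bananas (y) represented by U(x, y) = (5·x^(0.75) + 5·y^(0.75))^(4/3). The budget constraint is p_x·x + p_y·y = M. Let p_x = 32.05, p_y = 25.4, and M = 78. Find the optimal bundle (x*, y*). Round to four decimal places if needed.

x* = 0.8088, y* = 2.0503

From the CES first-order condition, (y/x)^(0.25) = p_x/p_y.
Solve for the ratio: y/x = [p_x/p_y]^(4).
With the ratio pinned down, the budget gives x* = M/(p_x + p_y·(y/x)) and y* = (y/x)·x*.
Numerically y/x = 2.534996, so x* = 78/(32.05 + 25.4·2.534996) = 0.8088 and y* = 2.534996·0.8088 = 2.0503.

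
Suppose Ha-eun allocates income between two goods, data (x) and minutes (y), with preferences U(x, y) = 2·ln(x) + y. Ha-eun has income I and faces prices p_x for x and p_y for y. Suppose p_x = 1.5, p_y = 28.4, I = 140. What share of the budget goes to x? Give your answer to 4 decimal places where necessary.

Set MRS = p_x/p_y: (2/x)/1 = p_x/p_y.
So x*(p_x,p_y) = 2·p_y/p_x, independent of income; and y* = (I − 2·p_y)/p_y.
At the given prices: x* = 2·28.4/1.5 = 37.8667, and y* = 2.9296.
Expenditure on x: 1.5·37.8667 = 56.8; share = 0.4057.

share on x = 0.4057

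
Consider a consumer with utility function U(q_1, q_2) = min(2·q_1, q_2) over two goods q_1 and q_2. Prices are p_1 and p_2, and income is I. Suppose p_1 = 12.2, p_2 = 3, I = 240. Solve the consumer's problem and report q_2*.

With perfect complements, no substitution: consume in ratio q_1:q_2 = 1:2.
Budget: p_1·q_1 + p_2·2·q_1 = I, so (p_1 + 2·p_2)·q_1 = I.
Demand: q_1*(p_1,p_2,I) = I/(p_1 + 2·p_2), q_2* = 2·I/(p_1 + 2·p_2).
Here 12.2 + 2·3 = 18.2, giving q_2* = 26.3736.

q_2* = 26.3736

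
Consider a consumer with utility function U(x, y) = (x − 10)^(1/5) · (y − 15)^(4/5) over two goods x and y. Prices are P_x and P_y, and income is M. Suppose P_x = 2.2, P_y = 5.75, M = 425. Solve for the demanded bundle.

Let x' = x−10, y' = y−15. MRS = (1/4)·y'/x' = P_x/P_y.
Substituting into the budget: x* = 10 + 0.2·(M − 10·P_x − 15·P_y)/P_x, and y* = 15 + 0.8·(…)/P_y.
Discretionary income = 425 − 10·2.2 − 15·5.75 = 316.75; x* = 10 + 0.2·316.75/2.2 = 38.7955; y* = 15 + 0.8·316.75/5.75 = 59.0696.

x* = 38.7955, y* = 59.0696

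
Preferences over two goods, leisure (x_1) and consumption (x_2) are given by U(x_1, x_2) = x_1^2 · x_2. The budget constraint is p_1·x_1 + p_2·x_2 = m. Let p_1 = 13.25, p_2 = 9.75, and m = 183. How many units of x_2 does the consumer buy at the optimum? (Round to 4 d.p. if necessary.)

MU_x_1/MU_x_2 = (2·x_2)/(x_1); tangency sets this equal to p_1/p_2.
Rearranging, p_2·x_2 = (1/2)·p_1·x_1. Substituting into the budget gives p_1·x_1·(1 + (1/2)) = m.
Demand: x_1*(p_1,p_2,m) = 2/3·m/p_1 and x_2* = 1/3·m/p_2.
At p_1=13.25, p_2=9.75, m=183: x_2* = 1/3·183/9.75 = 6.2564.

x_2* = 6.2564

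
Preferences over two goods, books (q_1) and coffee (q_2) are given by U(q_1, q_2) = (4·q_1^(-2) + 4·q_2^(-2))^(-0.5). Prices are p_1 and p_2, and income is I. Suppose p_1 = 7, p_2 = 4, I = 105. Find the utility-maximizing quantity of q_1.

MRS = MU_q_1/MU_q_2 = (q_2/q_1)^(3). Set equal to p_1/p_2.
Hence q_2/q_1 = (p_1/p_2)^(1/(3)), i.e. raised to the 1/3 power.
Substitute q_2 = (q_2/q_1)·q_1 into the budget: q_1* = I/(p_1 + p_2·(q_2/q_1)).
Numerically q_2/q_1 = 1.205071, so q_1* = 105/(7 + 4·1.205071) = 8.883.

q_1* = 8.883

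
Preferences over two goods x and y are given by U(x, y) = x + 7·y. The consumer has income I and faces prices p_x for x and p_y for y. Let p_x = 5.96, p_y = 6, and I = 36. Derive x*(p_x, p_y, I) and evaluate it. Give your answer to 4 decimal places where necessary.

x* = 0

y gives more utility per dollar, so spend all income on y: y* = I/p_y, x* = 0.
Numerically: x* = 0, y* = 6.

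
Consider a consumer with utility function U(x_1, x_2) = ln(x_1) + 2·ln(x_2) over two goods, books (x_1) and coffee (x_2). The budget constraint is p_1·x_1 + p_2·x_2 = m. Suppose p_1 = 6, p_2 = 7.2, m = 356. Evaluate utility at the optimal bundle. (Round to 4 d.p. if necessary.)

MU_x_1/MU_x_2 = (x_2)/(2·x_1); tangency sets this equal to p_1/p_2.
Rearranging, p_2·x_2 = 2·p_1·x_1. Substituting into the budget gives p_1·x_1·(1 + 2) = m.
Demand: x_1*(p_1,p_2,m) = 1/3·m/p_1 and x_2* = 2/3·m/p_2.
At p_1=6, p_2=7.2, m=356: x_1* = 1/3·356/6 = 19.7778, x_2* = 32.963.
Utility at the optimum: U(19.7778, 32.963) = 9.9753.

V = 9.9753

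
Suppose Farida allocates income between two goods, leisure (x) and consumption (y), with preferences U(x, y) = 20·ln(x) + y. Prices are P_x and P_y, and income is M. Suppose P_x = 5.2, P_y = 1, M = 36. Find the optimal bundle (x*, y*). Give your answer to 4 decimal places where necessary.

MU_x = 20/x, MU_y = 1. Tangency: 20/x = P_x/P_y.
So x*(P_x,P_y) = 20·P_y/P_x, independent of income; and y* = (M − 20·P_y)/P_y.
At the given prices: x* = 20·1/5.2 = 3.8462, and y* = 16.

x* = 3.8462, y* = 16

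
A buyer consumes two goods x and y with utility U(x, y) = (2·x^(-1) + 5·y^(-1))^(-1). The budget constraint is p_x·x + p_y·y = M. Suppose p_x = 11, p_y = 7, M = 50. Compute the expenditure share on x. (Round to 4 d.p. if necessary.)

share on x = 0.4422

From the CES first-order condition, (2/5)·(y/x)^(2) = p_x/p_y.
Solve for the ratio: y/x = [(5/2)·p_x/p_y]^(0.5).
With the ratio pinned down, the budget gives x* = M/(p_x + p_y·(y/x)) and y* = (y/x)·x*.
Numerically y/x = 1.982062, so x* = 50/(11 + 7·1.982062) = 2.0101 and y* = 1.982062·2.0101 = 3.9841.
Expenditure on x: 11·2.0101 = 22.1111; share = 0.4422.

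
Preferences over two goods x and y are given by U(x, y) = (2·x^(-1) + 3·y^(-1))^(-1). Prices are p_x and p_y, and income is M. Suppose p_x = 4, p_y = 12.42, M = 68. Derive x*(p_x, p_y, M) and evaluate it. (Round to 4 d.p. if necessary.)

x* = 5.3829

Numerically y/x = 0.695048, so x* = 68/(4 + 12.42·0.695048) = 5.3829.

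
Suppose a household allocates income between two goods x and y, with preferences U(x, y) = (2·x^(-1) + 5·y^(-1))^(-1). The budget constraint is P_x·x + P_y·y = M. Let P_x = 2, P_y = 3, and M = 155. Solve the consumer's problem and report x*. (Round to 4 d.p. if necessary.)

x* = 26.392

Substitute y = (y/x)·x into the budget: x* = M/(P_x + P_y·(y/x)).
Numerically y/x = 1.290994, so x* = 155/(2 + 3·1.290994) = 26.392.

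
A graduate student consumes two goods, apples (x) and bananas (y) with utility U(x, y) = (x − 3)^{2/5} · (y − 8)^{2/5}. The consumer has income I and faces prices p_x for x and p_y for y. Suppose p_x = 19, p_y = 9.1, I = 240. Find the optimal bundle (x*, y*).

x* = 5.9, y* = 14.0549

This is Cobb-Douglas in (x−3, y−8): tangency gives 0.4·p_y·(y−8) = 0.4·p_x·(x−3).
After buying the subsistence bundle (3, 8), a share 0.5 of the remaining income goes to x: x* = 3 + 0.5·(I − 3p_x − 8p_y)/p_x.
Discretionary income = 240 − 3·19 − 8·9.1 = 110.2; x* = 3 + 0.5·110.2/19 = 5.9; y* = 8 + 0.5·110.2/9.1 = 14.0549.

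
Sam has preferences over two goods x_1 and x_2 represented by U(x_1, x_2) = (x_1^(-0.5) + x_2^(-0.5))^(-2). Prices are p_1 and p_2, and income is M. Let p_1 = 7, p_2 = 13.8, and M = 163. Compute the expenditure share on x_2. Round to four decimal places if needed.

With the ratio pinned down, the budget gives x_1* = M/(p_1 + p_2·(x_2/x_1)) and x_2* = (x_2/x_1)·x_1*.
Numerically x_2/x_1 = 0.636032, so x_1* = 163/(7 + 13.8·0.636032) = 10.3313 and x_2* = 0.636032·10.3313 = 6.5711.
Expenditure on x_2: 13.8·6.5711 = 90.6807; share = 0.5563.

share on x_2 = 0.5563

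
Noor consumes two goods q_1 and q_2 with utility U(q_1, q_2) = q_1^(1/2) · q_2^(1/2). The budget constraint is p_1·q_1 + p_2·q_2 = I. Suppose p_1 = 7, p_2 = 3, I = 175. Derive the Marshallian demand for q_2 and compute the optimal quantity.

q_2* = 29.1667

Demand: q_1*(p_1,p_2,I) = 0.5·I/p_1 and q_2* = 0.5·I/p_2.
At p_1=7, p_2=3, I=175: q_2* = 0.5·175/3 = 29.1667.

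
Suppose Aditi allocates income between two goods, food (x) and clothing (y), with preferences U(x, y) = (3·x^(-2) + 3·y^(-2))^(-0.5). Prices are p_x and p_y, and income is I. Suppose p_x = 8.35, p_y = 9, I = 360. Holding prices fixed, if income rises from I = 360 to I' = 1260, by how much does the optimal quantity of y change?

From the CES first-order condition, (y/x)^(3) = p_x/p_y.
Hence y/x = (p_x/p_y)^(1/(3)), i.e. raised to the 1/3 power.
Substitute y = (y/x)·x into the budget: x* = I/(p_x + p_y·(y/x)).
Numerically y/x = 0.975322, so x* = 360/(8.35 + 9·0.975322) = 21.0183 and y* = 0.975322·21.0183 = 20.4996.
At I' = 1260: y* = 71.7488. Change: 71.7488 − 20.4996 = 51.2491.

Δy* = 51.2491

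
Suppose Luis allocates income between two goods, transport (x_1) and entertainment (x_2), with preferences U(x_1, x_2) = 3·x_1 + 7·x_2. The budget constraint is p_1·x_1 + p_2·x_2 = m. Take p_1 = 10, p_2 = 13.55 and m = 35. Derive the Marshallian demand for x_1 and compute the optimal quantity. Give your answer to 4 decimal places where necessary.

Perfect substitutes: compare marginal utility per dollar. 3/p_1 vs 7/p_2 → 0.3 vs 0.5166.
x_2 gives more utility per dollar, so spend all income on x_2: x_2* = m/p_2, x_1* = 0.
Numerically: x_1* = 0, x_2* = 2.583.

x_1* = 0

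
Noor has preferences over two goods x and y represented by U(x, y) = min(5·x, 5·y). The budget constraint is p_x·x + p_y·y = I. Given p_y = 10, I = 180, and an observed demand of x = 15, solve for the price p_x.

p_x = 2

With perfect complements, no substitution: consume in ratio x:y = 5:5.
Budget: p_x·x + p_y·x = I, so (5·p_x + 5·p_y)·x = 5·I.
Demand: x*(p_x,p_y,I) = 5·I/(5·p_x + 5·p_y), y* = 5·I/(5·p_x + 5·p_y).
Set x* = 15 in the demand function and solve for p_x: p_x = 2.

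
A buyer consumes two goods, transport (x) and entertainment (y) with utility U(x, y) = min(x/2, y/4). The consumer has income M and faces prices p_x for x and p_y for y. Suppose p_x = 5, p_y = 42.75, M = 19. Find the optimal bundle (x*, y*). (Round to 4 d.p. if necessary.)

With perfect complements, no substitution: consume in ratio x:y = 2:4.
Budget: p_x·x + p_y·2·x = M, so (2·p_x + 4·p_y)·x = 2·M.
Demand: x*(p_x,p_y,M) = 2·M/(2·p_x + 4·p_y), y* = 4·M/(2·p_x + 4·p_y).
Here 2·5 + 4·42.75 = 181, giving x* = 0.2099 and y* = 0.4199.

x* = 0.2099, y* = 0.4199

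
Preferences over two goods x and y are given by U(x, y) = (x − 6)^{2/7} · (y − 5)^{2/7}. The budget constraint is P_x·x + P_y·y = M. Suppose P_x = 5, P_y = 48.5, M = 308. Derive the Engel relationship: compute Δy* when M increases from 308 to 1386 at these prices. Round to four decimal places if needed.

Δy* = 11.1134

MRS = (y−5)/(x−6). Tangency with P_x/P_y gives y−5 = (P_x/P_y)·(x−6).
After buying the subsistence bundle (6, 5), a share 0.5 of the remaining income goes to x: x* = 6 + 0.5·(M − 6P_x − 5P_y)/P_x.
Discretionary income = 308 − 6·5 − 5·48.5 = 35.5; y* = 5 + 0.5·35.5/48.5 = 5.366.
At M' = 1386: y* = 16.4794. Change: 16.4794 − 5.366 = 11.1134.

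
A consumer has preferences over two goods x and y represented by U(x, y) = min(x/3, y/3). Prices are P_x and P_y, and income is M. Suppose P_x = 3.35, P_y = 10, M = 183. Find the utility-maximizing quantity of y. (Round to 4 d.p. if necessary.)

Demand: x*(P_x,P_y,M) = 3·M/(3·P_x + 3·P_y), y* = 3·M/(3·P_x + 3·P_y).
Here 3·3.35 + 3·10 = 40.05, giving y* = 13.7079.

y* = 13.7079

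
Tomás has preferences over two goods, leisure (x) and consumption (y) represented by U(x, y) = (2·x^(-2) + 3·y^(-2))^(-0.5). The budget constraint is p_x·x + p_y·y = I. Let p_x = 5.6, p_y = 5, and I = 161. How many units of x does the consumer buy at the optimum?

x* = 13.9467

MRS = MU_x/MU_y = (2/3)·(y/x)^(3). Set equal to p_x/p_y.
Hence y/x = ((3/2)·p_x/p_y)^(1/(3)), i.e. raised to the 1/3 power.
Substitute y = (y/x)·x into the budget: x* = I/(p_x + p_y·(y/x)).
Numerically y/x = 1.188784, so x* = 161/(5.6 + 5·1.188784) = 13.9467.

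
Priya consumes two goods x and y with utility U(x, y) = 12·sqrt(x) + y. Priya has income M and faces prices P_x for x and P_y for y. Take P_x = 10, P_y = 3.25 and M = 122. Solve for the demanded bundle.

Solve: √x = 6·P_y/P_x, so x*(P_x,P_y) = (6·P_y/P_x)², and y* = (M − P_x·x*)/P_y.
Plugging in: x* = (6·3.25/10)² = 3.8025, y* = 25.8385.

x* = 3.8025, y* = 25.8385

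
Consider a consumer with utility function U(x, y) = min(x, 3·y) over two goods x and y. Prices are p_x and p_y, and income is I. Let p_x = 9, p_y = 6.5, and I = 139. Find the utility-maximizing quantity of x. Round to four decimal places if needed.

With perfect complements, no substitution: consume in ratio x:y = 3:1.
Budget: p_x·x + p_y·(1/3)·x = I, so (3·p_x + p_y)·x = 3·I.
Demand: x*(p_x,p_y,I) = 3·I/(3·p_x + p_y), y* = I/(3·p_x + p_y).
Here 3·9 + 6.5 = 33.5, giving x* = 12.4478.

x* = 12.4478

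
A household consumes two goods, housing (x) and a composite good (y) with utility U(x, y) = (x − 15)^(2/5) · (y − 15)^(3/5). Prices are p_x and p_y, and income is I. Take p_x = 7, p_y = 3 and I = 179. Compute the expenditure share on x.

share on x = 0.6514

Let x' = x−15, y' = y−15. MRS = (2/3)·y'/x' = p_x/p_y.
After buying the subsistence bundle (15, 15), a share 0.4 of the remaining income goes to x: x* = 15 + 0.4·(I − 15p_x − 15p_y)/p_x.
Discretionary income = 179 − 15·7 − 15·3 = 29; x* = 15 + 0.4·29/7 = 16.6571; y* = 15 + 0.6·29/3 = 20.8.
Expenditure on x: 7·16.6571 = 116.6; share = 0.6514.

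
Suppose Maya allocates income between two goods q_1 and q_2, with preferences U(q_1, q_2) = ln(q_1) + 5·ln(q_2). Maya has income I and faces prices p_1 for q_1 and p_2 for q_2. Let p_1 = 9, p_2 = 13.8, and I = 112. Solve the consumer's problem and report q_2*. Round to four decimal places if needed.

q_2* = 6.7633

The MRS is (1/5)·q_2/q_1. Set MRS = p_1/p_2.
So p_2·q_2 = 5·p_1·q_1; combined with the budget, a share 1/6 of income goes to q_1.
Demand: q_1*(p_1,p_2,I) = 1/6·I/p_1 and q_2* = 5/6·I/p_2.
At p_1=9, p_2=13.8, I=112: q_2* = 5/6·112/13.8 = 6.7633.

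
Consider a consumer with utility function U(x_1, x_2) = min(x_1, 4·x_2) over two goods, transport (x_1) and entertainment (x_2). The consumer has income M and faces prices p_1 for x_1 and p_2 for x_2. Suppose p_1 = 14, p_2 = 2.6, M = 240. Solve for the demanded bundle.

Leontief preferences: the optimum is at the kink where x_1/4 = x_2/1, i.e. x_2 = (1/4)·x_1.
Budget: p_1·x_1 + p_2·(1/4)·x_1 = M, so (4·p_1 + p_2)·x_1 = 4·M.
Demand: x_1*(p_1,p_2,M) = 4·M/(4·p_1 + p_2), x_2* = M/(4·p_1 + p_2).
Here 4·14 + 2.6 = 58.6, giving x_1* = 16.3823 and x_2* = 4.0956.

x_1* = 16.3823, x_2* = 4.0956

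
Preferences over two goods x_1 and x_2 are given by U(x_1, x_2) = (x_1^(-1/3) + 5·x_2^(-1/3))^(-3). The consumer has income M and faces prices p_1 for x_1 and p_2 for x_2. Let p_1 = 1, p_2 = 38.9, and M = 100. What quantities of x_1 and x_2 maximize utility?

From the CES first-order condition, (1/5)·(x_2/x_1)^(4/3) = p_1/p_2.
Solve for the ratio: x_2/x_1 = [5·p_1/p_2]^(0.75).
With the ratio pinned down, the budget gives x_1* = M/(p_1 + p_2·(x_2/x_1)) and x_2* = (x_2/x_1)·x_1*.
Numerically x_2/x_1 = 0.214667, so x_1* = 100/(1 + 38.9·0.214667) = 10.6946 and x_2* = 0.214667·10.6946 = 2.2958.

x_1* = 10.6946, x_2* = 2.2958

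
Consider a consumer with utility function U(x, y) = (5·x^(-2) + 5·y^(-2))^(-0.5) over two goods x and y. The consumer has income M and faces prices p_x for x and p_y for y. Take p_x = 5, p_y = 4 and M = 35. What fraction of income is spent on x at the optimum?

MRS = MU_x/MU_y = (y/x)^(3). Set equal to p_x/p_y.
Hence y/x = (p_x/p_y)^(1/(3)), i.e. raised to the 1/3 power.
With the ratio pinned down, the budget gives x* = M/(p_x + p_y·(y/x)) and y* = (y/x)·x*.
Numerically y/x = 1.077217, so x* = 35/(5 + 4·1.077217) = 3.7599 and y* = 1.077217·3.7599 = 4.0502.
Expenditure on x: 5·3.7599 = 18.7993; share = 0.5371.

share on x = 0.5371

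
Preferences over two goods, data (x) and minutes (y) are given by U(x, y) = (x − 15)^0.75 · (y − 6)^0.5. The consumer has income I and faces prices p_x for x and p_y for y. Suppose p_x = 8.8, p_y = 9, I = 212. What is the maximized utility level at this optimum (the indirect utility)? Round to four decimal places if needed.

After buying the subsistence bundle (15, 6), a share 0.6 of the remaining income goes to x: x* = 15 + 0.6·(I − 15p_x − 6p_y)/p_x.
Discretionary income = 212 − 15·8.8 − 6·9 = 26; x* = 15 + 0.6·26/8.8 = 16.7727; y* = 6 + 0.4·26/9 = 7.1556.
Utility at the optimum: U(16.7727, 7.1556) = 1.6515.

V = 1.6515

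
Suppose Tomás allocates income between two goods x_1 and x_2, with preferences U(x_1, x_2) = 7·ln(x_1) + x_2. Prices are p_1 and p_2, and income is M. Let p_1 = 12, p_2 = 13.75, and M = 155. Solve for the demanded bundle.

x_1* = 8.0208, x_2* = 4.2727

MU_x_1 = 7/x_1, MU_x_2 = 1. Tangency: 7/x_1 = p_1/p_2.
So x_1*(p_1,p_2) = 7·p_2/p_1, independent of income; and x_2* = (M − 7·p_2)/p_2.
At the given prices: x_1* = 7·13.75/12 = 8.0208, and x_2* = 4.2727.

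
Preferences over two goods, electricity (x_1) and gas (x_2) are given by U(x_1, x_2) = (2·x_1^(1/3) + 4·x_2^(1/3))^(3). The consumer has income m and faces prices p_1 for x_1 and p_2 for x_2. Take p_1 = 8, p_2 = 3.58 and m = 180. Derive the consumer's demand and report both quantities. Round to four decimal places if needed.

MRS = MU_x_1/MU_x_2 = (1/2)·(x_2/x_1)^(2/3). Set equal to p_1/p_2.
Hence x_2/x_1 = (2·p_1/p_2)^(1/(2/3)), i.e. raised to the 1.5 power.
With the ratio pinned down, the budget gives x_1* = m/(p_1 + p_2·(x_2/x_1)) and x_2* = (x_2/x_1)·x_1*.
Numerically x_2/x_1 = 9.448338, so x_1* = 180/(8 + 3.58·9.448338) = 4.3036 and x_2* = 9.448338·4.3036 = 40.6623.

x_1* = 4.3036, x_2* = 40.6623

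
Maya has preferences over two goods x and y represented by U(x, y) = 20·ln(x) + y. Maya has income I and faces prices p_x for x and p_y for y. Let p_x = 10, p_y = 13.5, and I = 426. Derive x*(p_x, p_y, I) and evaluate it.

x* = 27

Set MRS = p_x/p_y: (20/x)/1 = p_x/p_y.
So x*(p_x,p_y) = 20·p_y/p_x, independent of income; and y* = (I − 20·p_y)/p_y.
At the given prices: x* = 20·13.5/10 = 27.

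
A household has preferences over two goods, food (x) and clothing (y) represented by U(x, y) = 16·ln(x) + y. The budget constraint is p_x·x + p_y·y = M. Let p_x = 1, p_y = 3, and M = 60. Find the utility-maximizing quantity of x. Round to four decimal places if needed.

x* = 48

MU_x = 16/x, MU_y = 1. Tangency: 16/x = p_x/p_y.
So x*(p_x,p_y) = 16·p_y/p_x, independent of income; and y* = (M − 16·p_y)/p_y.
At the given prices: x* = 16·3/1 = 48.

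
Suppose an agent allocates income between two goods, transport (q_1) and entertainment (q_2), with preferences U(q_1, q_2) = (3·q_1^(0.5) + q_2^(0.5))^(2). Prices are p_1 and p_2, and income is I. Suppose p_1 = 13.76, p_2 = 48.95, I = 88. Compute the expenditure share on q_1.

From the CES first-order condition, 3·(q_2/q_1)^(0.5) = p_1/p_2.
Solve for the ratio: q_2/q_1 = [(1/3)·p_1/p_2]^(2).
With the ratio pinned down, the budget gives q_1* = I/(p_1 + p_2·(q_2/q_1)) and q_2* = (q_2/q_1)·q_1*.
Numerically q_2/q_1 = 0.00878, so q_1* = 88/(13.76 + 48.95·0.00878) = 6.2016 and q_2* = 0.00878·6.2016 = 0.0544.
Expenditure on q_1: 13.76·6.2016 = 85.3347; share = 0.9697.

share on q_1 = 0.9697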